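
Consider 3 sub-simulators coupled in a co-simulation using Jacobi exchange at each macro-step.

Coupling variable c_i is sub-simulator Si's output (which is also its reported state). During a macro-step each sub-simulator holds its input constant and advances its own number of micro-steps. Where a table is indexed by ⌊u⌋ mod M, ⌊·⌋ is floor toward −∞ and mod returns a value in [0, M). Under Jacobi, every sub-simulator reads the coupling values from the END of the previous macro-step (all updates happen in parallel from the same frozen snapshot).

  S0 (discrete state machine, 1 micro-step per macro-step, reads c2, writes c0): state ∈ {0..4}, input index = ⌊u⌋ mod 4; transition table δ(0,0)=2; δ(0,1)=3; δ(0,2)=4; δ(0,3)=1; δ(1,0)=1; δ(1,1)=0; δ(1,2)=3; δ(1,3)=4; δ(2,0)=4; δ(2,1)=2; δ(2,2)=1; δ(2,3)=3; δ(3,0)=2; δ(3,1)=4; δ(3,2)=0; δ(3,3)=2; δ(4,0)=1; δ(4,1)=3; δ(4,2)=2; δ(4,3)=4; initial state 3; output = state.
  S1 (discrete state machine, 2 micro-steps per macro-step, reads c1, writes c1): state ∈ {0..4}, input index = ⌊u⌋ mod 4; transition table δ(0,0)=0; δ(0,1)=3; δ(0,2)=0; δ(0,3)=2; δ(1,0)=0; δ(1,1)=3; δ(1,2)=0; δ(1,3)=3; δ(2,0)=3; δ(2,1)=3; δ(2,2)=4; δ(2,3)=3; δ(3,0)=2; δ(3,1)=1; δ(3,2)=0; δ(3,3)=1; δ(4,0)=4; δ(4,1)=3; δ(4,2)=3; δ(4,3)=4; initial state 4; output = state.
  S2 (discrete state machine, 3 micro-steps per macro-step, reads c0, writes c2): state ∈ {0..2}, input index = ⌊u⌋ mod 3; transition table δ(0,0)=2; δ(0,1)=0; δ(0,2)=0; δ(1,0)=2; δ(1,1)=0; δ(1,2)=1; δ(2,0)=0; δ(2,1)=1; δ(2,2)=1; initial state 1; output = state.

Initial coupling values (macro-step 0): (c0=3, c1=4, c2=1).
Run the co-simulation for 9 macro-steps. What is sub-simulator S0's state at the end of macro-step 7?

S0 state at macro-step 7 = 1

macro 1: S0 reads c2=1 → after 1×micro: 4; S1 reads c1=4 → after 2×micro: 4; S2 reads c0=3 → after 3×micro: 2 ⇒ (c0=4, c1=4, c2=2)
macro 2: S0 reads c2=2 → after 1×micro: 2; S1 reads c1=4 → after 2×micro: 4; S2 reads c0=4 → after 3×micro: 0 ⇒ (c0=2, c1=4, c2=0)
macro 3: S0 reads c2=0 → after 1×micro: 4; S1 reads c1=4 → after 2×micro: 4; S2 reads c0=2 → after 3×micro: 0 ⇒ (c0=4, c1=4, c2=0)
macro 4: S0 reads c2=0 → after 1×micro: 1; S1 reads c1=4 → after 2×micro: 4; S2 reads c0=4 → after 3×micro: 0 ⇒ (c0=1, c1=4, c2=0)
macro 5: S0 reads c2=0 → after 1×micro: 1; S1 reads c1=4 → after 2×micro: 4; S2 reads c0=1 → after 3×micro: 0 ⇒ (c0=1, c1=4, c2=0)
macro 6: S0 reads c2=0 → after 1×micro: 1; S1 reads c1=4 → after 2×micro: 4; S2 reads c0=1 → after 3×micro: 0 ⇒ (c0=1, c1=4, c2=0)
macro 7: S0 reads c2=0 → after 1×micro: 1; S1 reads c1=4 → after 2×micro: 4; S2 reads c0=1 → after 3×micro: 0 ⇒ (c0=1, c1=4, c2=0)
macro 8: S0 reads c2=0 → after 1×micro: 1; S1 reads c1=4 → after 2×micro: 4; S2 reads c0=1 → after 3×micro: 0 ⇒ (c0=1, c1=4, c2=0)
macro 9: S0 reads c2=0 → after 1×micro: 1; S1 reads c1=4 → after 2×micro: 4; S2 reads c0=1 → after 3×micro: 0 ⇒ (c0=1, c1=4, c2=0)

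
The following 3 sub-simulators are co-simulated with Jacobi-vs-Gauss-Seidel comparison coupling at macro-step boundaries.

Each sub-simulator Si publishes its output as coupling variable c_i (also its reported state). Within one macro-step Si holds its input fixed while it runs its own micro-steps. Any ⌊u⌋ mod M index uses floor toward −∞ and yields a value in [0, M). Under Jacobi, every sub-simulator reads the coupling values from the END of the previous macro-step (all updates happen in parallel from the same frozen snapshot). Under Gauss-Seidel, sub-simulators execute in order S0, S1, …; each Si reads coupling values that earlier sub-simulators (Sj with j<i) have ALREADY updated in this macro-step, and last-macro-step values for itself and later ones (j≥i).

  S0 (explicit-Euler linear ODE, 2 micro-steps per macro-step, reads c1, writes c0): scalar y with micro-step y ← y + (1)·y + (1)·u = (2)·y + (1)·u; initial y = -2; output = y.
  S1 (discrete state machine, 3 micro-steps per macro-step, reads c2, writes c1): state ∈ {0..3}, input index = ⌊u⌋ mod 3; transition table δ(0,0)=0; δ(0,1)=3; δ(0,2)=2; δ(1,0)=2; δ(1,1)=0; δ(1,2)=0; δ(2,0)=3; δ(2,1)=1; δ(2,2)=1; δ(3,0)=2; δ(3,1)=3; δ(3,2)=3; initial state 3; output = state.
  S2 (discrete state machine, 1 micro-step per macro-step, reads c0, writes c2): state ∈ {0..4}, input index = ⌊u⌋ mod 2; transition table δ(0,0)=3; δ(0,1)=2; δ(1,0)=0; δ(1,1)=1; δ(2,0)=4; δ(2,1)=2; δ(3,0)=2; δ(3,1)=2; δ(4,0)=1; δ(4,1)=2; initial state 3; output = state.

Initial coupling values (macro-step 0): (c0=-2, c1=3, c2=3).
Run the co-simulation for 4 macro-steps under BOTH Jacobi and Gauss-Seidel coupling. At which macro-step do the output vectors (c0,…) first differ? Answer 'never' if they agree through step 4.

first divergence at macro-step: 2

[Jacobi] macro 1: S0 reads c1=3 → after 2×micro: 1; S1 reads c2=3 → after 3×micro: 2; S2 reads c0=-2 → after 1×micro: 2 ⇒ (c0=1, c1=2, c2=2)
[Jacobi] macro 2: S0 reads c1=2 → after 2×micro: 10; S1 reads c2=2 → after 3×micro: 2; S2 reads c0=1 → after 1×micro: 2 ⇒ (c0=10, c1=2, c2=2)
[Jacobi] macro 3: S0 reads c1=2 → after 2×micro: 46; S1 reads c2=2 → after 3×micro: 2; S2 reads c0=10 → after 1×micro: 4 ⇒ (c0=46, c1=2, c2=4)
[Jacobi] macro 4: S0 reads c1=2 → after 2×micro: 190; S1 reads c2=4 → after 3×micro: 3; S2 reads c0=46 → after 1×micro: 1 ⇒ (c0=190, c1=3, c2=1)
[Gauss-Seidel] macro 1: S0 reads c1=3 → after 2×micro: 1; S1 reads c2=3 → after 3×micro: 2; S2 reads c0=1 → after 1×micro: 2 ⇒ (c0=1, c1=2, c2=2)
[Gauss-Seidel] macro 2: S0 reads c1=2 → after 2×micro: 10; S1 reads c2=2 → after 3×micro: 2; S2 reads c0=10 → after 1×micro: 4 ⇒ (c0=10, c1=2, c2=4)
[Gauss-Seidel] macro 3: S0 reads c1=2 → after 2×micro: 46; S1 reads c2=4 → after 3×micro: 3; S2 reads c0=46 → after 1×micro: 1 ⇒ (c0=46, c1=3, c2=1)
[Gauss-Seidel] macro 4: S0 reads c1=3 → after 2×micro: 193; S1 reads c2=1 → after 3×micro: 3; S2 reads c0=193 → after 1×micro: 1 ⇒ (c0=193, c1=3, c2=1)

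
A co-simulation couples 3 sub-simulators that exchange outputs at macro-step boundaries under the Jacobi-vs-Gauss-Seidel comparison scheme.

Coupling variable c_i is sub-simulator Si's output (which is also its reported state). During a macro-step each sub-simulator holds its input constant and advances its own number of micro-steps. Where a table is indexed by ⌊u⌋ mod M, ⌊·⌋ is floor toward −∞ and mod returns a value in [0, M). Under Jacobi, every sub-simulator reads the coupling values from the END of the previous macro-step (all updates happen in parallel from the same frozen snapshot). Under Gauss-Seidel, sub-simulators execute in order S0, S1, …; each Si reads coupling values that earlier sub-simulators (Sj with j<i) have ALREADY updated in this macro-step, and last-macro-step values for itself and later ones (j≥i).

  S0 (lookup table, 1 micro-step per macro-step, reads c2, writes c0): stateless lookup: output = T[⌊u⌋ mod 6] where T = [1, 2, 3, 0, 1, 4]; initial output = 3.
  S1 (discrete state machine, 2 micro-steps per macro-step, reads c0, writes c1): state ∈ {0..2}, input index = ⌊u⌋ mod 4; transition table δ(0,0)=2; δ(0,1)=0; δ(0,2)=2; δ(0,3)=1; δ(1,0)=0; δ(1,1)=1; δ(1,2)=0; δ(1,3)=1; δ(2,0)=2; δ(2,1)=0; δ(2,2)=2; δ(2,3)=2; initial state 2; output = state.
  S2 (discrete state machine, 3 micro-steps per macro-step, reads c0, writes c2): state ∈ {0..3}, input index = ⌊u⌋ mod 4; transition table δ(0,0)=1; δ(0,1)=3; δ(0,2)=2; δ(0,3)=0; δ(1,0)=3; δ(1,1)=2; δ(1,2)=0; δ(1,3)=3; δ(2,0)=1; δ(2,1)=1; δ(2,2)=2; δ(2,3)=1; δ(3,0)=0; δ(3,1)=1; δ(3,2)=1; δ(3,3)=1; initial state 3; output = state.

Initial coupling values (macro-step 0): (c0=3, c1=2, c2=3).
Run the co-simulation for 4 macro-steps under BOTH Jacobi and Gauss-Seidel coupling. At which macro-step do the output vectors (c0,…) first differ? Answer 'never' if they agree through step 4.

[Jacobi] macro 1: S0 reads c2=3 → after 1×micro: 0; S1 reads c0=3 → after 2×micro: 2; S2 reads c0=3 → after 3×micro: 1 ⇒ (c0=0, c1=2, c2=1)
[Jacobi] macro 2: S0 reads c2=1 → after 1×micro: 2; S1 reads c0=0 → after 2×micro: 2; S2 reads c0=0 → after 3×micro: 1 ⇒ (c0=2, c1=2, c2=1)
[Jacobi] macro 3: S0 reads c2=1 → after 1×micro: 2; S1 reads c0=2 → after 2×micro: 2; S2 reads c0=2 → after 3×micro: 2 ⇒ (c0=2, c1=2, c2=2)
[Jacobi] macro 4: S0 reads c2=2 → after 1×micro: 3; S1 reads c0=2 → after 2×micro: 2; S2 reads c0=2 → after 3×micro: 2 ⇒ (c0=3, c1=2, c2=2)
[Gauss-Seidel] macro 1: S0 reads c2=3 → after 1×micro: 0; S1 reads c0=0 → after 2×micro: 2; S2 reads c0=0 → after 3×micro: 3 ⇒ (c0=0, c1=2, c2=3)
[Gauss-Seidel] macro 2: S0 reads c2=3 → after 1×micro: 0; S1 reads c0=0 → after 2×micro: 2; S2 reads c0=0 → after 3×micro: 3 ⇒ (c0=0, c1=2, c2=3)
[Gauss-Seidel] macro 3: S0 reads c2=3 → after 1×micro: 0; S1 reads c0=0 → after 2×micro: 2; S2 reads c0=0 → after 3×micro: 3 ⇒ (c0=0, c1=2, c2=3)
[Gauss-Seidel] macro 4: S0 reads c2=3 → after 1×micro: 0; S1 reads c0=0 → after 2×micro: 2; S2 reads c0=0 → after 3×micro: 3 ⇒ (c0=0, c1=2, c2=3)

first divergence at macro-step: 1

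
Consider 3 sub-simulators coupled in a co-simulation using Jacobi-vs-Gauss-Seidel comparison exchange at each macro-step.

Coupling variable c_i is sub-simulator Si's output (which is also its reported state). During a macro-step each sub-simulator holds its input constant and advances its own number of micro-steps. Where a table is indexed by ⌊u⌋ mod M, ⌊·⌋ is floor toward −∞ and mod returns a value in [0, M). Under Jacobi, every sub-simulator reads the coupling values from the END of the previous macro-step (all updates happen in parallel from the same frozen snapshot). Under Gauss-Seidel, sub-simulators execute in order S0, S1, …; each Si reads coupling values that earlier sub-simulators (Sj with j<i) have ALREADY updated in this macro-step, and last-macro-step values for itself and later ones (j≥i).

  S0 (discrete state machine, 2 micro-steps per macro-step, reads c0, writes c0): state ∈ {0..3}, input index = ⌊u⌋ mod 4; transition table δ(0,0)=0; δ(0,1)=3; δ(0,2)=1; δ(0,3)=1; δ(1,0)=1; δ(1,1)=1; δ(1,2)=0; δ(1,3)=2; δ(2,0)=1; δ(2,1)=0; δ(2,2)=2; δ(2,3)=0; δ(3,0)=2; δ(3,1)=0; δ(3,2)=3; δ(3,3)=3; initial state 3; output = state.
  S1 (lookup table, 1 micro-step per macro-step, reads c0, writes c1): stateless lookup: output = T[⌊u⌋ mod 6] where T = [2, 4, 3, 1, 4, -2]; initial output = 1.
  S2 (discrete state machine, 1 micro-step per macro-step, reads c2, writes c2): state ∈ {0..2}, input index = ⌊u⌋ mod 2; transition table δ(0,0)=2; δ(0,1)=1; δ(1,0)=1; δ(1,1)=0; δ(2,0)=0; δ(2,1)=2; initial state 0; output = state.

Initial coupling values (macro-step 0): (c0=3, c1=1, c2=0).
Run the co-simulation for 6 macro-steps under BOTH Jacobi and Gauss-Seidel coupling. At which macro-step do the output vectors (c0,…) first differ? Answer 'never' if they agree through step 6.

first divergence at macro-step: never

[Jacobi] macro 1: S0 reads c0=3 → after 2×micro: 3; S1 reads c0=3 → after 1×micro: 1; S2 reads c2=0 → after 1×micro: 2 ⇒ (c0=3, c1=1, c2=2)
[Jacobi] macro 2: S0 reads c0=3 → after 2×micro: 3; S1 reads c0=3 → after 1×micro: 1; S2 reads c2=2 → after 1×micro: 0 ⇒ (c0=3, c1=1, c2=0)
[Jacobi] macro 3: S0 reads c0=3 → after 2×micro: 3; S1 reads c0=3 → after 1×micro: 1; S2 reads c2=0 → after 1×micro: 2 ⇒ (c0=3, c1=1, c2=2)
[Jacobi] macro 4: S0 reads c0=3 → after 2×micro: 3; S1 reads c0=3 → after 1×micro: 1; S2 reads c2=2 → after 1×micro: 0 ⇒ (c0=3, c1=1, c2=0)
[Jacobi] macro 5: S0 reads c0=3 → after 2×micro: 3; S1 reads c0=3 → after 1×micro: 1; S2 reads c2=0 → after 1×micro: 2 ⇒ (c0=3, c1=1, c2=2)
[Jacobi] macro 6: S0 reads c0=3 → after 2×micro: 3; S1 reads c0=3 → after 1×micro: 1; S2 reads c2=2 → after 1×micro: 0 ⇒ (c0=3, c1=1, c2=0)
[Gauss-Seidel] macro 1: S0 reads c0=3 → after 2×micro: 3; S1 reads c0=3 → after 1×micro: 1; S2 reads c2=0 → after 1×micro: 2 ⇒ (c0=3, c1=1, c2=2)
[Gauss-Seidel] macro 2: S0 reads c0=3 → after 2×micro: 3; S1 reads c0=3 → after 1×micro: 1; S2 reads c2=2 → after 1×micro: 0 ⇒ (c0=3, c1=1, c2=0)
[Gauss-Seidel] macro 3: S0 reads c0=3 → after 2×micro: 3; S1 reads c0=3 → after 1×micro: 1; S2 reads c2=0 → after 1×micro: 2 ⇒ (c0=3, c1=1, c2=2)
[Gauss-Seidel] macro 4: S0 reads c0=3 → after 2×micro: 3; S1 reads c0=3 → after 1×micro: 1; S2 reads c2=2 → after 1×micro: 0 ⇒ (c0=3, c1=1, c2=0)
[Gauss-Seidel] macro 5: S0 reads c0=3 → after 2×micro: 3; S1 reads c0=3 → after 1×micro: 1; S2 reads c2=0 → after 1×micro: 2 ⇒ (c0=3, c1=1, c2=2)
[Gauss-Seidel] macro 6: S0 reads c0=3 → after 2×micro: 3; S1 reads c0=3 → after 1×micro: 1; S2 reads c2=2 → after 1×micro: 0 ⇒ (c0=3, c1=1, c2=0)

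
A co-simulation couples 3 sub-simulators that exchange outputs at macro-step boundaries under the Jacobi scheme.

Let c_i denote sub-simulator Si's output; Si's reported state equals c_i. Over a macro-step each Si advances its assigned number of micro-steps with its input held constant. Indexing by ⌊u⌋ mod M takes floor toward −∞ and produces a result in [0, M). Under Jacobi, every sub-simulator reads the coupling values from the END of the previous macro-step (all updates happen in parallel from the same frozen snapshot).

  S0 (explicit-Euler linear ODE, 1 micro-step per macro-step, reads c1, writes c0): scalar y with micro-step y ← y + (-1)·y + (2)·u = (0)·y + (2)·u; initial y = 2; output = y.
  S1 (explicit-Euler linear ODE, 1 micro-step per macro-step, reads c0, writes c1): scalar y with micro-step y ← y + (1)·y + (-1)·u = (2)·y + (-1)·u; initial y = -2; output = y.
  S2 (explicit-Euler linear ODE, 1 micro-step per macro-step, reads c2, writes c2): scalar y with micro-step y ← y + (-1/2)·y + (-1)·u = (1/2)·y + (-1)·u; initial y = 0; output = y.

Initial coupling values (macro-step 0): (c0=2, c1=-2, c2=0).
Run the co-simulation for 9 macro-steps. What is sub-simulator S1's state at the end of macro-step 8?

macro 1: S0 reads c1=-2 → after 1×micro: -4; S1 reads c0=2 → after 1×micro: -6; S2 reads c2=0 → after 1×micro: 0 ⇒ (c0=-4, c1=-6, c2=0)
macro 2: S0 reads c1=-6 → after 1×micro: -12; S1 reads c0=-4 → after 1×micro: -8; S2 reads c2=0 → after 1×micro: 0 ⇒ (c0=-12, c1=-8, c2=0)
macro 3: S0 reads c1=-8 → after 1×micro: -16; S1 reads c0=-12 → after 1×micro: -4; S2 reads c2=0 → after 1×micro: 0 ⇒ (c0=-16, c1=-4, c2=0)
macro 4: S0 reads c1=-4 → after 1×micro: -8; S1 reads c0=-16 → after 1×micro: 8; S2 reads c2=0 → after 1×micro: 0 ⇒ (c0=-8, c1=8, c2=0)
macro 5: S0 reads c1=8 → after 1×micro: 16; S1 reads c0=-8 → after 1×micro: 24; S2 reads c2=0 → after 1×micro: 0 ⇒ (c0=16, c1=24, c2=0)
macro 6: S0 reads c1=24 → after 1×micro: 48; S1 reads c0=16 → after 1×micro: 32; S2 reads c2=0 → after 1×micro: 0 ⇒ (c0=48, c1=32, c2=0)
macro 7: S0 reads c1=32 → after 1×micro: 64; S1 reads c0=48 → after 1×micro: 16; S2 reads c2=0 → after 1×micro: 0 ⇒ (c0=64, c1=16, c2=0)
macro 8: S0 reads c1=16 → after 1×micro: 32; S1 reads c0=64 → after 1×micro: -32; S2 reads c2=0 → after 1×micro: 0 ⇒ (c0=32, c1=-32, c2=0)
macro 9: S0 reads c1=-32 → after 1×micro: -64; S1 reads c0=32 → after 1×micro: -96; S2 reads c2=0 → after 1×micro: 0 ⇒ (c0=-64, c1=-96, c2=0)

S1 state at macro-step 8 = -32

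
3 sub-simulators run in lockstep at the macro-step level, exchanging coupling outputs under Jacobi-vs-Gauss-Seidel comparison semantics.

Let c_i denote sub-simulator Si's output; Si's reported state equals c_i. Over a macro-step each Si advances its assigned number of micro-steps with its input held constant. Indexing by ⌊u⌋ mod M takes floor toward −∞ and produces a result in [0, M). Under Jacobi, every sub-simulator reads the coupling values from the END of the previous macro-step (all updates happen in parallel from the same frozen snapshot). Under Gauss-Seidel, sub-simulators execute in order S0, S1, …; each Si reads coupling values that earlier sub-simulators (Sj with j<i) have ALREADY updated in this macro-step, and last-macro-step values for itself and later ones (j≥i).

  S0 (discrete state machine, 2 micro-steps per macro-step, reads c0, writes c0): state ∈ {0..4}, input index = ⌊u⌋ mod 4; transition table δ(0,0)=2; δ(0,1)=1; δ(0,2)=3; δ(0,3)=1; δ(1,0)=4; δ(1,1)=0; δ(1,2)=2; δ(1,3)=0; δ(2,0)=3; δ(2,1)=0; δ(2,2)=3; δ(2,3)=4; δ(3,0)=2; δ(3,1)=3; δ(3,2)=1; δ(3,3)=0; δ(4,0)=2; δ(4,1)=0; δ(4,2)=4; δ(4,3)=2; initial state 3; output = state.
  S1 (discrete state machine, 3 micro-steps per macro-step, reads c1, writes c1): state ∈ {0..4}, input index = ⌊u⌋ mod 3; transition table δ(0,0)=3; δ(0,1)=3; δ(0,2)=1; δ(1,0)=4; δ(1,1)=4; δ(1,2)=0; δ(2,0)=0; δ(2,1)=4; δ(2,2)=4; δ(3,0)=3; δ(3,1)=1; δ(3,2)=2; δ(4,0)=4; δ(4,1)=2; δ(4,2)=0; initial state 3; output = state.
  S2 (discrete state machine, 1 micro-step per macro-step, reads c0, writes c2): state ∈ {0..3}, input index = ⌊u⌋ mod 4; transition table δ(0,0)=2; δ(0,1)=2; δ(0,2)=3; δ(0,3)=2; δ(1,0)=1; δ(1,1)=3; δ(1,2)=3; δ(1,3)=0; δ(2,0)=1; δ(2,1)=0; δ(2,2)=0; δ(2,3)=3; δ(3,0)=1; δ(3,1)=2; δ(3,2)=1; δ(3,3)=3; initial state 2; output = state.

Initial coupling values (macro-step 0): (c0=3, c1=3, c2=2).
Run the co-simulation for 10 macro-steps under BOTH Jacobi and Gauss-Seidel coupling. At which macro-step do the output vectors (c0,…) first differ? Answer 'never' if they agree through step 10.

first divergence at macro-step: 1

[Jacobi] macro 1: S0 reads c0=3 → after 2×micro: 1; S1 reads c1=3 → after 3×micro: 3; S2 reads c0=3 → after 1×micro: 3 ⇒ (c0=1, c1=3, c2=3)
[Jacobi] macro 2: S0 reads c0=1 → after 2×micro: 1; S1 reads c1=3 → after 3×micro: 3; S2 reads c0=1 → after 1×micro: 2 ⇒ (c0=1, c1=3, c2=2)
[Jacobi] macro 3: S0 reads c0=1 → after 2×micro: 1; S1 reads c1=3 → after 3×micro: 3; S2 reads c0=1 → after 1×micro: 0 ⇒ (c0=1, c1=3, c2=0)
[Jacobi] macro 4: S0 reads c0=1 → after 2×micro: 1; S1 reads c1=3 → after 3×micro: 3; S2 reads c0=1 → after 1×micro: 2 ⇒ (c0=1, c1=3, c2=2)
[Jacobi] macro 5: S0 reads c0=1 → after 2×micro: 1; S1 reads c1=3 → after 3×micro: 3; S2 reads c0=1 → after 1×micro: 0 ⇒ (c0=1, c1=3, c2=0)
[Jacobi] macro 6: S0 reads c0=1 → after 2×micro: 1; S1 reads c1=3 → after 3×micro: 3; S2 reads c0=1 → after 1×micro: 2 ⇒ (c0=1, c1=3, c2=2)
[Jacobi] macro 7: S0 reads c0=1 → after 2×micro: 1; S1 reads c1=3 → after 3×micro: 3; S2 reads c0=1 → after 1×micro: 0 ⇒ (c0=1, c1=3, c2=0)
[Jacobi] macro 8: S0 reads c0=1 → after 2×micro: 1; S1 reads c1=3 → after 3×micro: 3; S2 reads c0=1 → after 1×micro: 2 ⇒ (c0=1, c1=3, c2=2)
[Jacobi] macro 9: S0 reads c0=1 → after 2×micro: 1; S1 reads c1=3 → after 3×micro: 3; S2 reads c0=1 → after 1×micro: 0 ⇒ (c0=1, c1=3, c2=0)
[Jacobi] macro 10: S0 reads c0=1 → after 2×micro: 1; S1 reads c1=3 → after 3×micro: 3; S2 reads c0=1 → after 1×micro: 2 ⇒ (c0=1, c1=3, c2=2)
[Gauss-Seidel] macro 1: S0 reads c0=3 → after 2×micro: 1; S1 reads c1=3 → after 3×micro: 3; S2 reads c0=1 → after 1×micro: 0 ⇒ (c0=1, c1=3, c2=0)
[Gauss-Seidel] macro 2: S0 reads c0=1 → after 2×micro: 1; S1 reads c1=3 → after 3×micro: 3; S2 reads c0=1 → after 1×micro: 2 ⇒ (c0=1, c1=3, c2=2)
[Gauss-Seidel] macro 3: S0 reads c0=1 → after 2×micro: 1; S1 reads c1=3 → after 3×micro: 3; S2 reads c0=1 → after 1×micro: 0 ⇒ (c0=1, c1=3, c2=0)
[Gauss-Seidel] macro 4: S0 reads c0=1 → after 2×micro: 1; S1 reads c1=3 → after 3×micro: 3; S2 reads c0=1 → after 1×micro: 2 ⇒ (c0=1, c1=3, c2=2)
[Gauss-Seidel] macro 5: S0 reads c0=1 → after 2×micro: 1; S1 reads c1=3 → after 3×micro: 3; S2 reads c0=1 → after 1×micro: 0 ⇒ (c0=1, c1=3, c2=0)
[Gauss-Seidel] macro 6: S0 reads c0=1 → after 2×micro: 1; S1 reads c1=3 → after 3×micro: 3; S2 reads c0=1 → after 1×micro: 2 ⇒ (c0=1, c1=3, c2=2)
[Gauss-Seidel] macro 7: S0 reads c0=1 → after 2×micro: 1; S1 reads c1=3 → after 3×micro: 3; S2 reads c0=1 → after 1×micro: 0 ⇒ (c0=1, c1=3, c2=0)
[Gauss-Seidel] macro 8: S0 reads c0=1 → after 2×micro: 1; S1 reads c1=3 → after 3×micro: 3; S2 reads c0=1 → after 1×micro: 2 ⇒ (c0=1, c1=3, c2=2)
[Gauss-Seidel] macro 9: S0 reads c0=1 → after 2×micro: 1; S1 reads c1=3 → after 3×micro: 3; S2 reads c0=1 → after 1×micro: 0 ⇒ (c0=1, c1=3, c2=0)
[Gauss-Seidel] macro 10: S0 reads c0=1 → after 2×micro: 1; S1 reads c1=3 → after 3×micro: 3; S2 reads c0=1 → after 1×micro: 2 ⇒ (c0=1, c1=3, c2=2)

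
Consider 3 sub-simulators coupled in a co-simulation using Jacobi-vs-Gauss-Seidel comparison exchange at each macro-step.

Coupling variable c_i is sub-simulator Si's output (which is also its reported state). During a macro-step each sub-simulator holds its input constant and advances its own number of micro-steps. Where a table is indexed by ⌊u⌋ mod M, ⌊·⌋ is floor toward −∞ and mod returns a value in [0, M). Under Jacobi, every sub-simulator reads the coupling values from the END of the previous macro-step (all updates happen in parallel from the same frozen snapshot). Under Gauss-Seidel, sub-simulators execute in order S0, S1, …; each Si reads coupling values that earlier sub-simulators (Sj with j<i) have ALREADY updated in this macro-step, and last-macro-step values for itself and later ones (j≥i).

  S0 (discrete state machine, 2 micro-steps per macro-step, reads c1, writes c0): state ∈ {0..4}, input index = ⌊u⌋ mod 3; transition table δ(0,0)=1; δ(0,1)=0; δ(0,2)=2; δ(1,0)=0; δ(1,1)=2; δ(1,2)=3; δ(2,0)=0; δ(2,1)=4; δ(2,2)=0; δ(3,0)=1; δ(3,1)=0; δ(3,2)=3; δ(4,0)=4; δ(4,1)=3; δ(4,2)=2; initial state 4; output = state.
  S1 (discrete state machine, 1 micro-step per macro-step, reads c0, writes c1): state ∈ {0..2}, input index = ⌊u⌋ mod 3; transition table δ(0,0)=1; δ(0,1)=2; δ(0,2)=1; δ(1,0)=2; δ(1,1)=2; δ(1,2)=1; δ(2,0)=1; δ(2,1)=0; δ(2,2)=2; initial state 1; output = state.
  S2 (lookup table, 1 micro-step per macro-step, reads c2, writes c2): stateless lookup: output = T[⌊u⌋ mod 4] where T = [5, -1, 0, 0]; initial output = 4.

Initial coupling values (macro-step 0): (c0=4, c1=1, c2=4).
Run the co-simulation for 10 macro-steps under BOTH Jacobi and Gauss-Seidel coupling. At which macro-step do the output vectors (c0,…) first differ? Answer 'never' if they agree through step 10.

first divergence at macro-step: never

[Jacobi] macro 1: S0 reads c1=1 → after 2×micro: 0; S1 reads c0=4 → after 1×micro: 2; S2 reads c2=4 → after 1×micro: 5 ⇒ (c0=0, c1=2, c2=5)
[Jacobi] macro 2: S0 reads c1=2 → after 2×micro: 0; S1 reads c0=0 → after 1×micro: 1; S2 reads c2=5 → after 1×micro: -1 ⇒ (c0=0, c1=1, c2=-1)
[Jacobi] macro 3: S0 reads c1=1 → after 2×micro: 0; S1 reads c0=0 → after 1×micro: 2; S2 reads c2=-1 → after 1×micro: 0 ⇒ (c0=0, c1=2, c2=0)
[Jacobi] macro 4: S0 reads c1=2 → after 2×micro: 0; S1 reads c0=0 → after 1×micro: 1; S2 reads c2=0 → after 1×micro: 5 ⇒ (c0=0, c1=1, c2=5)
[Jacobi] macro 5: S0 reads c1=1 → after 2×micro: 0; S1 reads c0=0 → after 1×micro: 2; S2 reads c2=5 → after 1×micro: -1 ⇒ (c0=0, c1=2, c2=-1)
[Jacobi] macro 6: S0 reads c1=2 → after 2×micro: 0; S1 reads c0=0 → after 1×micro: 1; S2 reads c2=-1 → after 1×micro: 0 ⇒ (c0=0, c1=1, c2=0)
[Jacobi] macro 7: S0 reads c1=1 → after 2×micro: 0; S1 reads c0=0 → after 1×micro: 2; S2 reads c2=0 → after 1×micro: 5 ⇒ (c0=0, c1=2, c2=5)
[Jacobi] macro 8: S0 reads c1=2 → after 2×micro: 0; S1 reads c0=0 → after 1×micro: 1; S2 reads c2=5 → after 1×micro: -1 ⇒ (c0=0, c1=1, c2=-1)
[Jacobi] macro 9: S0 reads c1=1 → after 2×micro: 0; S1 reads c0=0 → after 1×micro: 2; S2 reads c2=-1 → after 1×micro: 0 ⇒ (c0=0, c1=2, c2=0)
[Jacobi] macro 10: S0 reads c1=2 → after 2×micro: 0; S1 reads c0=0 → after 1×micro: 1; S2 reads c2=0 → after 1×micro: 5 ⇒ (c0=0, c1=1, c2=5)
[Gauss-Seidel] macro 1: S0 reads c1=1 → after 2×micro: 0; S1 reads c0=0 → after 1×micro: 2; S2 reads c2=4 → after 1×micro: 5 ⇒ (c0=0, c1=2, c2=5)
[Gauss-Seidel] macro 2: S0 reads c1=2 → after 2×micro: 0; S1 reads c0=0 → after 1×micro: 1; S2 reads c2=5 → after 1×micro: -1 ⇒ (c0=0, c1=1, c2=-1)
[Gauss-Seidel] macro 3: S0 reads c1=1 → after 2×micro: 0; S1 reads c0=0 → after 1×micro: 2; S2 reads c2=-1 → after 1×micro: 0 ⇒ (c0=0, c1=2, c2=0)
[Gauss-Seidel] macro 4: S0 reads c1=2 → after 2×micro: 0; S1 reads c0=0 → after 1×micro: 1; S2 reads c2=0 → after 1×micro: 5 ⇒ (c0=0, c1=1, c2=5)
[Gauss-Seidel] macro 5: S0 reads c1=1 → after 2×micro: 0; S1 reads c0=0 → after 1×micro: 2; S2 reads c2=5 → after 1×micro: -1 ⇒ (c0=0, c1=2, c2=-1)
[Gauss-Seidel] macro 6: S0 reads c1=2 → after 2×micro: 0; S1 reads c0=0 → after 1×micro: 1; S2 reads c2=-1 → after 1×micro: 0 ⇒ (c0=0, c1=1, c2=0)
[Gauss-Seidel] macro 7: S0 reads c1=1 → after 2×micro: 0; S1 reads c0=0 → after 1×micro: 2; S2 reads c2=0 → after 1×micro: 5 ⇒ (c0=0, c1=2, c2=5)
[Gauss-Seidel] macro 8: S0 reads c1=2 → after 2×micro: 0; S1 reads c0=0 → after 1×micro: 1; S2 reads c2=5 → after 1×micro: -1 ⇒ (c0=0, c1=1, c2=-1)
[Gauss-Seidel] macro 9: S0 reads c1=1 → after 2×micro: 0; S1 reads c0=0 → after 1×micro: 2; S2 reads c2=-1 → after 1×micro: 0 ⇒ (c0=0, c1=2, c2=0)
[Gauss-Seidel] macro 10: S0 reads c1=2 → after 2×micro: 0; S1 reads c0=0 → after 1×micro: 1; S2 reads c2=0 → after 1×micro: 5 ⇒ (c0=0, c1=1, c2=5)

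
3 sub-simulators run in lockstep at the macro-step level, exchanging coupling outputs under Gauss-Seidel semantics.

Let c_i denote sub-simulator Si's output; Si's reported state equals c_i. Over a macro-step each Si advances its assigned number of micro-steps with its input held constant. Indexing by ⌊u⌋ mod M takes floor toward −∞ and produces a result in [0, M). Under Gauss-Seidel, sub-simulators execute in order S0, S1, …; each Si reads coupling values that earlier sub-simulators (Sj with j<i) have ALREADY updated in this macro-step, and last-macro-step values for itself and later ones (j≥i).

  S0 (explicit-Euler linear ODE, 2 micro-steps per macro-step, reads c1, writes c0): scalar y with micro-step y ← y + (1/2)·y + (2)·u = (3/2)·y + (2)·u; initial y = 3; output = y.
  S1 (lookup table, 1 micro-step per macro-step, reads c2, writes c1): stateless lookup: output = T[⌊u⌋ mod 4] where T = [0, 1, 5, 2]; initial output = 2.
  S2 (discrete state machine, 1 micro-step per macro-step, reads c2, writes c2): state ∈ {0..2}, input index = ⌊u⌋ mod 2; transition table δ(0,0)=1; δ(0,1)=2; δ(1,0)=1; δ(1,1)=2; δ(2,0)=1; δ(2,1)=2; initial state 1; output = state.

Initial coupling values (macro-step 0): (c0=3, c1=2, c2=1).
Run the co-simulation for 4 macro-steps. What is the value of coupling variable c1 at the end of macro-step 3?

c1 at macro-step 3 = 1

macro 1: S0 reads c1=2 → after 2×micro: 67/4; S1 reads c2=1 → after 1×micro: 1; S2 reads c2=1 → after 1×micro: 2 ⇒ (c0=67/4, c1=1, c2=2)
macro 2: S0 reads c1=1 → after 2×micro: 683/16; S1 reads c2=2 → after 1×micro: 5; S2 reads c2=2 → after 1×micro: 1 ⇒ (c0=683/16, c1=5, c2=1)
macro 3: S0 reads c1=5 → after 2×micro: 7747/64; S1 reads c2=1 → after 1×micro: 1; S2 reads c2=1 → after 1×micro: 2 ⇒ (c0=7747/64, c1=1, c2=2)
macro 4: S0 reads c1=1 → after 2×micro: 71003/256; S1 reads c2=2 → after 1×micro: 5; S2 reads c2=2 → after 1×micro: 1 ⇒ (c0=71003/256, c1=5, c2=1)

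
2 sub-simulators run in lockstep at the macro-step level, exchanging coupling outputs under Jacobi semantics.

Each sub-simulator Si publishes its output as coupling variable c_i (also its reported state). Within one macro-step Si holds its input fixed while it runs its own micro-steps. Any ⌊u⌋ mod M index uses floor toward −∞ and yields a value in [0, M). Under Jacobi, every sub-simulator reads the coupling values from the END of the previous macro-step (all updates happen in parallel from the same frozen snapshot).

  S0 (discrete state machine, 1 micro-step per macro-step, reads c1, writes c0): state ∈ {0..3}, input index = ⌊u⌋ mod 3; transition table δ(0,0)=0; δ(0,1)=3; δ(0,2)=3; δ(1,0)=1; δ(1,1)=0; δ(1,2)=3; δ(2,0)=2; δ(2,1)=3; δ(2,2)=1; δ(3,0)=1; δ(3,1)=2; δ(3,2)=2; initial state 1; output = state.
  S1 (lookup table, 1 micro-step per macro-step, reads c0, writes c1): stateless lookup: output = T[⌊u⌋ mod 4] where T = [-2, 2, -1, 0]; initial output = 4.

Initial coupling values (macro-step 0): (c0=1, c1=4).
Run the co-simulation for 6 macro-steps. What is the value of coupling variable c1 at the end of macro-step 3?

c1 at macro-step 3 = 0

macro 1: S0 reads c1=4 → after 1×micro: 0; S1 reads c0=1 → after 1×micro: 2 ⇒ (c0=0, c1=2)
macro 2: S0 reads c1=2 → after 1×micro: 3; S1 reads c0=0 → after 1×micro: -2 ⇒ (c0=3, c1=-2)
macro 3: S0 reads c1=-2 → after 1×micro: 2; S1 reads c0=3 → after 1×micro: 0 ⇒ (c0=2, c1=0)
macro 4: S0 reads c1=0 → after 1×micro: 2; S1 reads c0=2 → after 1×micro: -1 ⇒ (c0=2, c1=-1)
macro 5: S0 reads c1=-1 → after 1×micro: 1; S1 reads c0=2 → after 1×micro: -1 ⇒ (c0=1, c1=-1)
macro 6: S0 reads c1=-1 → after 1×micro: 3; S1 reads c0=1 → after 1×micro: 2 ⇒ (c0=3, c1=2)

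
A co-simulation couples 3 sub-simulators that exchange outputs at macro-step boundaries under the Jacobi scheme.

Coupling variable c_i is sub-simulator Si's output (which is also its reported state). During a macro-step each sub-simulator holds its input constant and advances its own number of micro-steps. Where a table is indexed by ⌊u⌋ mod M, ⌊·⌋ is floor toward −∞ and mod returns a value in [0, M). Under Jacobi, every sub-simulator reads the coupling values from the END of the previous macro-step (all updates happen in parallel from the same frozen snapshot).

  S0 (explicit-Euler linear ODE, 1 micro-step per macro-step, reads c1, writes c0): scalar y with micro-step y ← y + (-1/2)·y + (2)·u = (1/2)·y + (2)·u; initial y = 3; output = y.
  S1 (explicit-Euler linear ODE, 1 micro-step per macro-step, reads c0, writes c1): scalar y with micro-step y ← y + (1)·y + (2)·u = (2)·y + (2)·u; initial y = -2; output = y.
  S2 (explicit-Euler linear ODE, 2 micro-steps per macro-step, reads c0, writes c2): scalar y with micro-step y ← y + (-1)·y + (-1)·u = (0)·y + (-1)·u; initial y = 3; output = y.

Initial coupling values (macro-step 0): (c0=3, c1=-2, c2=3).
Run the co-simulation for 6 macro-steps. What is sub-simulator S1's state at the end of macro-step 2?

S1 state at macro-step 2 = -1

macro 1: S0 reads c1=-2 → after 1×micro: -5/2; S1 reads c0=3 → after 1×micro: 2; S2 reads c0=3 → after 2×micro: -3 ⇒ (c0=-5/2, c1=2, c2=-3)
macro 2: S0 reads c1=2 → after 1×micro: 11/4; S1 reads c0=-5/2 → after 1×micro: -1; S2 reads c0=-5/2 → after 2×micro: 5/2 ⇒ (c0=11/4, c1=-1, c2=5/2)
macro 3: S0 reads c1=-1 → after 1×micro: -5/8; S1 reads c0=11/4 → after 1×micro: 7/2; S2 reads c0=11/4 → after 2×micro: -11/4 ⇒ (c0=-5/8, c1=7/2, c2=-11/4)
macro 4: S0 reads c1=7/2 → after 1×micro: 107/16; S1 reads c0=-5/8 → after 1×micro: 23/4; S2 reads c0=-5/8 → after 2×micro: 5/8 ⇒ (c0=107/16, c1=23/4, c2=5/8)
macro 5: S0 reads c1=23/4 → after 1×micro: 475/32; S1 reads c0=107/16 → after 1×micro: 199/8; S2 reads c0=107/16 → after 2×micro: -107/16 ⇒ (c0=475/32, c1=199/8, c2=-107/16)
macro 6: S0 reads c1=199/8 → after 1×micro: 3659/64; S1 reads c0=475/32 → after 1×micro: 1271/16; S2 reads c0=475/32 → after 2×micro: -475/32 ⇒ (c0=3659/64, c1=1271/16, c2=-475/32)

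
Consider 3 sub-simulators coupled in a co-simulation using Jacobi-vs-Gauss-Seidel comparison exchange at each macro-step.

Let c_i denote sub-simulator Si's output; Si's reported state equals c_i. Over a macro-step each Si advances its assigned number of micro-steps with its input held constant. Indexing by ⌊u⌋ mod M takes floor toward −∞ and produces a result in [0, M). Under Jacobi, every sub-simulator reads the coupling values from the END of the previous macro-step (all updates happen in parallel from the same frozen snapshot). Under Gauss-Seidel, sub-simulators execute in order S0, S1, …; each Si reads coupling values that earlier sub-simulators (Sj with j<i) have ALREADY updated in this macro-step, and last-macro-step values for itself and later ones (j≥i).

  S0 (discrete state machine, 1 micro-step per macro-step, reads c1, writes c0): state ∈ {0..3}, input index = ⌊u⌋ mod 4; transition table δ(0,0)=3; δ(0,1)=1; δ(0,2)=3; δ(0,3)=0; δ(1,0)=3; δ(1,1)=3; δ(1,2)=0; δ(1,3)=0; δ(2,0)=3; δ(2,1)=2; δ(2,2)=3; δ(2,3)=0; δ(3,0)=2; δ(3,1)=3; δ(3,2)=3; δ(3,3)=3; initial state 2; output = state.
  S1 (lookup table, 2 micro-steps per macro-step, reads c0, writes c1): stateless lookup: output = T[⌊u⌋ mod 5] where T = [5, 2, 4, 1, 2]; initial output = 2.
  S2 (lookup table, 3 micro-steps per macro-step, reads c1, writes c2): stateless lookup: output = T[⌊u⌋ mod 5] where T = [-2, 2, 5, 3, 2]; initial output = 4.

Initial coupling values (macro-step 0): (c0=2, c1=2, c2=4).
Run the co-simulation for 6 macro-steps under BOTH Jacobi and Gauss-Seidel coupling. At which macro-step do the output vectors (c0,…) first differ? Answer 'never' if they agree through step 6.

[Jacobi] macro 1: S0 reads c1=2 → after 1×micro: 3; S1 reads c0=2 → after 2×micro: 4; S2 reads c1=2 → after 3×micro: 5 ⇒ (c0=3, c1=4, c2=5)
[Jacobi] macro 2: S0 reads c1=4 → after 1×micro: 2; S1 reads c0=3 → after 2×micro: 1; S2 reads c1=4 → after 3×micro: 2 ⇒ (c0=2, c1=1, c2=2)
[Jacobi] macro 3: S0 reads c1=1 → after 1×micro: 2; S1 reads c0=2 → after 2×micro: 4; S2 reads c1=1 → after 3×micro: 2 ⇒ (c0=2, c1=4, c2=2)
[Jacobi] macro 4: S0 reads c1=4 → after 1×micro: 3; S1 reads c0=2 → after 2×micro: 4; S2 reads c1=4 → after 3×micro: 2 ⇒ (c0=3, c1=4, c2=2)
[Jacobi] macro 5: S0 reads c1=4 → after 1×micro: 2; S1 reads c0=3 → after 2×micro: 1; S2 reads c1=4 → after 3×micro: 2 ⇒ (c0=2, c1=1, c2=2)
[Jacobi] macro 6: S0 reads c1=1 → after 1×micro: 2; S1 reads c0=2 → after 2×micro: 4; S2 reads c1=1 → after 3×micro: 2 ⇒ (c0=2, c1=4, c2=2)
[Gauss-Seidel] macro 1: S0 reads c1=2 → after 1×micro: 3; S1 reads c0=3 → after 2×micro: 1; S2 reads c1=1 → after 3×micro: 2 ⇒ (c0=3, c1=1, c2=2)
[Gauss-Seidel] macro 2: S0 reads c1=1 → after 1×micro: 3; S1 reads c0=3 → after 2×micro: 1; S2 reads c1=1 → after 3×micro: 2 ⇒ (c0=3, c1=1, c2=2)
[Gauss-Seidel] macro 3: S0 reads c1=1 → after 1×micro: 3; S1 reads c0=3 → after 2×micro: 1; S2 reads c1=1 → after 3×micro: 2 ⇒ (c0=3, c1=1, c2=2)
[Gauss-Seidel] macro 4: S0 reads c1=1 → after 1×micro: 3; S1 reads c0=3 → after 2×micro: 1; S2 reads c1=1 → after 3×micro: 2 ⇒ (c0=3, c1=1, c2=2)
[Gauss-Seidel] macro 5: S0 reads c1=1 → after 1×micro: 3; S1 reads c0=3 → after 2×micro: 1; S2 reads c1=1 → after 3×micro: 2 ⇒ (c0=3, c1=1, c2=2)
[Gauss-Seidel] macro 6: S0 reads c1=1 → after 1×micro: 3; S1 reads c0=3 → after 2×micro: 1; S2 reads c1=1 → after 3×micro: 2 ⇒ (c0=3, c1=1, c2=2)

first divergence at macro-step: 1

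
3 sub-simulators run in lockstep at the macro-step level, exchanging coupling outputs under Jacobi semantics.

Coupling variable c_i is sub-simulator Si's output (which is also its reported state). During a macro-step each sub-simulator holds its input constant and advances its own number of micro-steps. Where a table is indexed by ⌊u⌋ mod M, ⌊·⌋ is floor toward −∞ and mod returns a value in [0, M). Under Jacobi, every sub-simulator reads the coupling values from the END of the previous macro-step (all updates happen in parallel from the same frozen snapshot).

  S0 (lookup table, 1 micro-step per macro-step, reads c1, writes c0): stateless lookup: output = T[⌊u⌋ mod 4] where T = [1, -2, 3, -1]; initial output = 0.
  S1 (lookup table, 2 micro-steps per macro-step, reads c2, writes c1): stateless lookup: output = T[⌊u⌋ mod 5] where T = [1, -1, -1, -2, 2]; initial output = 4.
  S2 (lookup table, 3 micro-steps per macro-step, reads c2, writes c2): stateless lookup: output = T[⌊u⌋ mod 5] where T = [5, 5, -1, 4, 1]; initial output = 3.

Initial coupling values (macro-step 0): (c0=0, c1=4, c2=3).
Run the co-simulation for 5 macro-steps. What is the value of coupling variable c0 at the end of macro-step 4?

macro 1: S0 reads c1=4 → after 1×micro: 1; S1 reads c2=3 → after 2×micro: -2; S2 reads c2=3 → after 3×micro: 4 ⇒ (c0=1, c1=-2, c2=4)
macro 2: S0 reads c1=-2 → after 1×micro: 3; S1 reads c2=4 → after 2×micro: 2; S2 reads c2=4 → after 3×micro: 1 ⇒ (c0=3, c1=2, c2=1)
macro 3: S0 reads c1=2 → after 1×micro: 3; S1 reads c2=1 → after 2×micro: -1; S2 reads c2=1 → after 3×micro: 5 ⇒ (c0=3, c1=-1, c2=5)
macro 4: S0 reads c1=-1 → after 1×micro: -1; S1 reads c2=5 → after 2×micro: 1; S2 reads c2=5 → after 3×micro: 5 ⇒ (c0=-1, c1=1, c2=5)
macro 5: S0 reads c1=1 → after 1×micro: -2; S1 reads c2=5 → after 2×micro: 1; S2 reads c2=5 → after 3×micro: 5 ⇒ (c0=-2, c1=1, c2=5)

c0 at macro-step 4 = -1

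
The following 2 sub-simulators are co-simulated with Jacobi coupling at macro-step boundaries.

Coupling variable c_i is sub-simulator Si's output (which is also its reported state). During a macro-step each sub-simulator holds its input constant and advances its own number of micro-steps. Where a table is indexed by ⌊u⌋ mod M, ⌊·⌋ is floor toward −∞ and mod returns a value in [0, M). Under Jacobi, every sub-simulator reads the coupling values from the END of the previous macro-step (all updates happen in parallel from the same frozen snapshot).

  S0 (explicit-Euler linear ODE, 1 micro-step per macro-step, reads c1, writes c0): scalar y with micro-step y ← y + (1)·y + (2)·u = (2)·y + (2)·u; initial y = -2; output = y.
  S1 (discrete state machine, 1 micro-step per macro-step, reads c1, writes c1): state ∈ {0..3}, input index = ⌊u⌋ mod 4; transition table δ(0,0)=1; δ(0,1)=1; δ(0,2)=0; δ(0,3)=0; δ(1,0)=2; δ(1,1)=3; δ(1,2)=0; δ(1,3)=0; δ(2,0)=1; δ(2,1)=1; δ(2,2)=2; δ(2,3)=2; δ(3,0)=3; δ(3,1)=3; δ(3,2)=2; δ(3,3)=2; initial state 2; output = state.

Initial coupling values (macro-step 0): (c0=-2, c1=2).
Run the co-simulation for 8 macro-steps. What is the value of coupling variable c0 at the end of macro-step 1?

c0 at macro-step 1 = 0

macro 1: S0 reads c1=2 → after 1×micro: 0; S1 reads c1=2 → after 1×micro: 2 ⇒ (c0=0, c1=2)
macro 2: S0 reads c1=2 → after 1×micro: 4; S1 reads c1=2 → after 1×micro: 2 ⇒ (c0=4, c1=2)
macro 3: S0 reads c1=2 → after 1×micro: 12; S1 reads c1=2 → after 1×micro: 2 ⇒ (c0=12, c1=2)
macro 4: S0 reads c1=2 → after 1×micro: 28; S1 reads c1=2 → after 1×micro: 2 ⇒ (c0=28, c1=2)
macro 5: S0 reads c1=2 → after 1×micro: 60; S1 reads c1=2 → after 1×micro: 2 ⇒ (c0=60, c1=2)
macro 6: S0 reads c1=2 → after 1×micro: 124; S1 reads c1=2 → after 1×micro: 2 ⇒ (c0=124, c1=2)
macro 7: S0 reads c1=2 → after 1×micro: 252; S1 reads c1=2 → after 1×micro: 2 ⇒ (c0=252, c1=2)
macro 8: S0 reads c1=2 → after 1×micro: 508; S1 reads c1=2 → after 1×micro: 2 ⇒ (c0=508, c1=2)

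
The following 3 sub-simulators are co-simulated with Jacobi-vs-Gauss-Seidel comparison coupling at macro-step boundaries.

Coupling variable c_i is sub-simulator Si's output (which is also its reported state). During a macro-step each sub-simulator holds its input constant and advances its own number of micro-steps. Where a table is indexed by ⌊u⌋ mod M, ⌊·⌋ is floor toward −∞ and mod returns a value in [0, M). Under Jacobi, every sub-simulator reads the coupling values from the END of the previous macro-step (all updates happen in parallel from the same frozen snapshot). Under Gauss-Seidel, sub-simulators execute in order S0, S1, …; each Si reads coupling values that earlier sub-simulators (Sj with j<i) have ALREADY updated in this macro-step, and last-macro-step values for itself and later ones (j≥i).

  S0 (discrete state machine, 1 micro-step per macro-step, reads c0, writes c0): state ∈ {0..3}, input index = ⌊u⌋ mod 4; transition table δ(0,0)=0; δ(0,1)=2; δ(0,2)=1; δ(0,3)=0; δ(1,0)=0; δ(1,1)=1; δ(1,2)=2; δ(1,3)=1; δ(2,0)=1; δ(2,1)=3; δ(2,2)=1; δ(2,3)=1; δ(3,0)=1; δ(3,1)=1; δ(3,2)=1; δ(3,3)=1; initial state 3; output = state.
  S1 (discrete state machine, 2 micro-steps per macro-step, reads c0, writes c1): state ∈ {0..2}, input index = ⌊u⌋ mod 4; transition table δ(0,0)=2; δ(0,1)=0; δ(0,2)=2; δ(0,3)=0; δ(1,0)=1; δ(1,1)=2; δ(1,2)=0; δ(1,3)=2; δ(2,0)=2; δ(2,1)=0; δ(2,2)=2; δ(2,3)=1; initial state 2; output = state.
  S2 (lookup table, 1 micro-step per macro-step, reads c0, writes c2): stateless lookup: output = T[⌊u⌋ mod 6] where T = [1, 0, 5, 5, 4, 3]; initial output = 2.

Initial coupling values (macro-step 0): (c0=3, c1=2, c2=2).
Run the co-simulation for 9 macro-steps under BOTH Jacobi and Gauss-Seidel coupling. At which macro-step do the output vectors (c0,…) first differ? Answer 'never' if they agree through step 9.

first divergence at macro-step: 1

[Jacobi] macro 1: S0 reads c0=3 → after 1×micro: 1; S1 reads c0=3 → after 2×micro: 2; S2 reads c0=3 → after 1×micro: 5 ⇒ (c0=1, c1=2, c2=5)
[Jacobi] macro 2: S0 reads c0=1 → after 1×micro: 1; S1 reads c0=1 → after 2×micro: 0; S2 reads c0=1 → after 1×micro: 0 ⇒ (c0=1, c1=0, c2=0)
[Jacobi] macro 3: S0 reads c0=1 → after 1×micro: 1; S1 reads c0=1 → after 2×micro: 0; S2 reads c0=1 → after 1×micro: 0 ⇒ (c0=1, c1=0, c2=0)
[Jacobi] macro 4: S0 reads c0=1 → after 1×micro: 1; S1 reads c0=1 → after 2×micro: 0; S2 reads c0=1 → after 1×micro: 0 ⇒ (c0=1, c1=0, c2=0)
[Jacobi] macro 5: S0 reads c0=1 → after 1×micro: 1; S1 reads c0=1 → after 2×micro: 0; S2 reads c0=1 → after 1×micro: 0 ⇒ (c0=1, c1=0, c2=0)
[Jacobi] macro 6: S0 reads c0=1 → after 1×micro: 1; S1 reads c0=1 → after 2×micro: 0; S2 reads c0=1 → after 1×micro: 0 ⇒ (c0=1, c1=0, c2=0)
[Jacobi] macro 7: S0 reads c0=1 → after 1×micro: 1; S1 reads c0=1 → after 2×micro: 0; S2 reads c0=1 → after 1×micro: 0 ⇒ (c0=1, c1=0, c2=0)
[Jacobi] macro 8: S0 reads c0=1 → after 1×micro: 1; S1 reads c0=1 → after 2×micro: 0; S2 reads c0=1 → after 1×micro: 0 ⇒ (c0=1, c1=0, c2=0)
[Jacobi] macro 9: S0 reads c0=1 → after 1×micro: 1; S1 reads c0=1 → after 2×micro: 0; S2 reads c0=1 → after 1×micro: 0 ⇒ (c0=1, c1=0, c2=0)
[Gauss-Seidel] macro 1: S0 reads c0=3 → after 1×micro: 1; S1 reads c0=1 → after 2×micro: 0; S2 reads c0=1 → after 1×micro: 0 ⇒ (c0=1, c1=0, c2=0)
[Gauss-Seidel] macro 2: S0 reads c0=1 → after 1×micro: 1; S1 reads c0=1 → after 2×micro: 0; S2 reads c0=1 → after 1×micro: 0 ⇒ (c0=1, c1=0, c2=0)
[Gauss-Seidel] macro 3: S0 reads c0=1 → after 1×micro: 1; S1 reads c0=1 → after 2×micro: 0; S2 reads c0=1 → after 1×micro: 0 ⇒ (c0=1, c1=0, c2=0)
[Gauss-Seidel] macro 4: S0 reads c0=1 → after 1×micro: 1; S1 reads c0=1 → after 2×micro: 0; S2 reads c0=1 → after 1×micro: 0 ⇒ (c0=1, c1=0, c2=0)
[Gauss-Seidel] macro 5: S0 reads c0=1 → after 1×micro: 1; S1 reads c0=1 → after 2×micro: 0; S2 reads c0=1 → after 1×micro: 0 ⇒ (c0=1, c1=0, c2=0)
[Gauss-Seidel] macro 6: S0 reads c0=1 → after 1×micro: 1; S1 reads c0=1 → after 2×micro: 0; S2 reads c0=1 → after 1×micro: 0 ⇒ (c0=1, c1=0, c2=0)
[Gauss-Seidel] macro 7: S0 reads c0=1 → after 1×micro: 1; S1 reads c0=1 → after 2×micro: 0; S2 reads c0=1 → after 1×micro: 0 ⇒ (c0=1, c1=0, c2=0)
[Gauss-Seidel] macro 8: S0 reads c0=1 → after 1×micro: 1; S1 reads c0=1 → after 2×micro: 0; S2 reads c0=1 → after 1×micro: 0 ⇒ (c0=1, c1=0, c2=0)
[Gauss-Seidel] macro 9: S0 reads c0=1 → after 1×micro: 1; S1 reads c0=1 → after 2×micro: 0; S2 reads c0=1 → after 1×micro: 0 ⇒ (c0=1, c1=0, c2=0)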